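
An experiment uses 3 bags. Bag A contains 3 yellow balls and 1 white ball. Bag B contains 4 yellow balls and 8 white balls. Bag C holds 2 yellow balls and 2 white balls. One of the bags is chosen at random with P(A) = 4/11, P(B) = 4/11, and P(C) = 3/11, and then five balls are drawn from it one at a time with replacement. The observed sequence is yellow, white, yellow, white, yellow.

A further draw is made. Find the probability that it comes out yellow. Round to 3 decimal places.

0.558

The likelihood of the observed sequence under each hypothesis: P(data | bag A) = (3/4)(1/4)(3/4)(1/4)(3/4) = 0.026367; P(data | bag B) = (4/12)(8/12)(4/12)(8/12)(4/12) = 0.016461; P(data | bag C) = (2/4)(2/4)(2/4)(2/4)(2/4) = 0.03125.
Multiplying each by its prior: 4/11 · 0.026367 = 0.0095881, 4/11 · 0.016461 = 0.0059858, 3/11 · 0.03125 = 0.0085227; these sum to 0.024097.
Dividing through by the total gives posterior P(bag A | data) = 0.3979, P(bag B | data) = 0.24841, P(bag C | data) = 0.35369.
So P(yellow next | data) = Σ P(yellow next | H) P(H | data) = (3/4)(0.3979) + (1/3)(0.24841) + (1/2)(0.35369) = 0.55807.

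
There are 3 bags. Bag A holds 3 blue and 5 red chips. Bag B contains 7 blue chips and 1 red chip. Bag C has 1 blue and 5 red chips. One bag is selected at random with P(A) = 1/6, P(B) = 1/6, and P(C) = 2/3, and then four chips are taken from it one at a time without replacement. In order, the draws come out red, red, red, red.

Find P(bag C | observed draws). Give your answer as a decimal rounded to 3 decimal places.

0.949

Compute the likelihood of the observed sequence for each case: P(data | bag A) = (5/8)(4/7)(3/6)(2/5) = 1/14; P(data | bag B) = (1/8)(0/7) = 0; P(data | bag C) = (5/6)(4/5)(3/4)(2/3) = 1/3.
Multiplying each by its prior: 1/6 · 1/14 = 1/84, 1/6 · 0 = 0, 2/3 · 1/3 = 2/9; these sum to 59/252.
So P(bag C | data) = (2/9) / (59/252) = 56/59.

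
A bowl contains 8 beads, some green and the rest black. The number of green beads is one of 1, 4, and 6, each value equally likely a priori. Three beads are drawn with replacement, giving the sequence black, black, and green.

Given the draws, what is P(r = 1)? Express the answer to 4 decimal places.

0.3577

For each hypothesis, P(data | H) works out to: P(data | r = 1) = (7/8)(7/8)(1/8) = 0.095703; P(data | r = 4) = (4/8)(4/8)(4/8) = 0.125; P(data | r = 6) = (2/8)(2/8)(6/8) = 0.046875.
Weighting by the prior gives 1/3 · 0.095703 = 0.031901, 1/3 · 0.125 = 0.041667, 1/3 · 0.046875 = 0.015625; with total 0.089193.
So P(r = 1 | data) = (0.031901) / (0.089193) = 0.35766.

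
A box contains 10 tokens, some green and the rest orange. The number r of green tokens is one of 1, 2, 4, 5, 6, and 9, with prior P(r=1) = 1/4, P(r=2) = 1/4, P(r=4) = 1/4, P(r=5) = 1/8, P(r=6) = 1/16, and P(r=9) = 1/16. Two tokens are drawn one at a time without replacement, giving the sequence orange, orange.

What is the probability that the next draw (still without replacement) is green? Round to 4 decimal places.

Under each hypothesis, the probability of the observed sequence is: P(data | r = 1) = (9/10)(8/9) = 4/5; P(data | r = 2) = (8/10)(7/9) = 28/45; P(data | r = 4) = (6/10)(5/9) = 1/3; P(data | r = 5) = (5/10)(4/9) = 2/9; P(data | r = 6) = (4/10)(3/9) = 2/15; P(data | r = 9) = (1/10)(0/9) = 0.
The prior-weighted likelihoods are 1/4 · 4/5 = 1/5, 1/4 · 28/45 = 7/45, 1/4 · 1/3 = 1/12, 1/8 · 2/9 = 1/36, 1/16 · 2/15 = 1/120, 1/16 · 0 = 0; with total 19/40.
Dividing through by the total gives posterior P(r = 1 | data) = 8/19, P(r = 2 | data) = 56/171, P(r = 4 | data) = 10/57, P(r = 5 | data) = 10/171, P(r = 6 | data) = 1/57, P(r = 9 | data) = 0.
So P(green next | data) = Σ P(green next | H) P(H | data) = (1/8)(8/19) + (1/4)(56/171) + (1/2)(10/57) + (5/8)(10/171) + (3/4)(1/57) = 31/114.

0.2719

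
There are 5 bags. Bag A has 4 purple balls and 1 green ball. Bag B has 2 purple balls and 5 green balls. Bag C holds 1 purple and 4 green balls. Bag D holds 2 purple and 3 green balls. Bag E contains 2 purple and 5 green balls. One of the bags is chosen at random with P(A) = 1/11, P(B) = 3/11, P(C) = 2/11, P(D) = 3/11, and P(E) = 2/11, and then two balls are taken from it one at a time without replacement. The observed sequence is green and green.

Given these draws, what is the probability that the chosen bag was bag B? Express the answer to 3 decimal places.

0.319

Compute the likelihood of the observed sequence for each case: P(data | bag A) = (1/5)(0/4) = 0; P(data | bag B) = (5/7)(4/6) = 0.47619; P(data | bag C) = (4/5)(3/4) = 0.6; P(data | bag D) = (3/5)(2/4) = 0.3; P(data | bag E) = (5/7)(4/6) = 0.47619.
Weighting by the prior gives 1/11 · 0 = 0, 3/11 · 0.47619 = 0.12987, 2/11 · 0.6 = 0.10909, 3/11 · 0.3 = 0.081818, 2/11 · 0.47619 = 0.08658; these sum to 0.40736.
By Bayes' rule, P(bag B | data) = (0.12987) / (0.40736) = 0.31881.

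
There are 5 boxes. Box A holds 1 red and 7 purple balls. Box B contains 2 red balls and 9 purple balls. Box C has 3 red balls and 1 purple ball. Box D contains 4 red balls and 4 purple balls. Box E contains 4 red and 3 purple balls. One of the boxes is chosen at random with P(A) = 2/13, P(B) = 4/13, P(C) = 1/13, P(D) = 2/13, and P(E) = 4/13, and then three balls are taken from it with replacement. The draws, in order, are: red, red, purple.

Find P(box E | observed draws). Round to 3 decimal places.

Under each hypothesis, the probability of the observed sequence is: P(data | box A) = (1/8)(1/8)(7/8) = 0.013672; P(data | box B) = (2/11)(2/11)(9/11) = 0.027047; P(data | box C) = (3/4)(3/4)(1/4) = 0.14062; P(data | box D) = (4/8)(4/8)(4/8) = 0.125; P(data | box E) = (4/7)(4/7)(3/7) = 0.13994.
Weighting by the prior gives 2/13 · 0.013672 = 0.0021034, 4/13 · 0.027047 = 0.0083223, 1/13 · 0.14062 = 0.010817, 2/13 · 0.125 = 0.019231, 4/13 · 0.13994 = 0.043059; these sum to 0.083533.
By Bayes' rule, P(box E | data) = (0.043059) / (0.083533) = 0.51547.

0.515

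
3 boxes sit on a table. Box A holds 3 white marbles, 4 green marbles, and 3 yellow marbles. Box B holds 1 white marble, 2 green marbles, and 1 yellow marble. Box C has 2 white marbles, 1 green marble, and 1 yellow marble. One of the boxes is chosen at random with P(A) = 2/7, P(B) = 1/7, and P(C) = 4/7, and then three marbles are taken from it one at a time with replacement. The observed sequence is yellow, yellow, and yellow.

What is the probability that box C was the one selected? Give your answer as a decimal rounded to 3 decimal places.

0.473

Compute the likelihood of the observed sequence for each case: P(data | box A) = (3/10)(3/10)(3/10) = 0.027; P(data | box B) = (1/4)(1/4)(1/4) = 0.015625; P(data | box C) = (1/4)(1/4)(1/4) = 0.015625.
The prior-weighted likelihoods are 2/7 · 0.027 = 0.0077143, 1/7 · 0.015625 = 0.0022321, 4/7 · 0.015625 = 0.0089286; summing to 0.018875.
So P(box C | data) = (0.0089286) / (0.018875) = 0.47304.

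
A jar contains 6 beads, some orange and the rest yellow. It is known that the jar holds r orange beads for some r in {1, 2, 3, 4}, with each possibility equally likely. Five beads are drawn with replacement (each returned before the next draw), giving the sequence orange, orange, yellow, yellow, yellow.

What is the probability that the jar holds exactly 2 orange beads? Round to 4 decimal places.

0.3404

Compute the likelihood of the observed sequence for each case: P(data | r = 1) = (1/6)(1/6)(5/6)(5/6)(5/6) = 0.016075; P(data | r = 2) = (2/6)(2/6)(4/6)(4/6)(4/6) = 0.032922; P(data | r = 3) = (3/6)(3/6)(3/6)(3/6)(3/6) = 0.03125; P(data | r = 4) = (4/6)(4/6)(2/6)(2/6)(2/6) = 0.016461.
Multiplying each by its prior: 1/4 · 0.016075 = 0.0040188, 1/4 · 0.032922 = 0.0082305, 1/4 · 0.03125 = 0.0078125, 1/4 · 0.016461 = 0.0041152; summing to 0.024177.
By Bayes' rule, P(r = 2 | data) = (0.0082305) / (0.024177) = 0.34043.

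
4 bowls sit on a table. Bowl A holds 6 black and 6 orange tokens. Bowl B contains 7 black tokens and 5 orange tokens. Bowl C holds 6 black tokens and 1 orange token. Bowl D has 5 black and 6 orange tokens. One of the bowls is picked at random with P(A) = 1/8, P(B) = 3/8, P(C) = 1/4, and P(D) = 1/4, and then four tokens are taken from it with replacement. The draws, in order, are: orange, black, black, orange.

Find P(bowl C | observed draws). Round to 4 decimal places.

Under each hypothesis, the probability of the observed sequence is: P(data | bowl A) = (6/12)(6/12)(6/12)(6/12) = 0.0625; P(data | bowl B) = (5/12)(7/12)(7/12)(5/12) = 0.059076; P(data | bowl C) = (1/7)(6/7)(6/7)(1/7) = 0.014994; P(data | bowl D) = (6/11)(5/11)(5/11)(6/11) = 0.061471.
Multiplying each by its prior: 1/8 · 0.0625 = 0.0078125, 3/8 · 0.059076 = 0.022154, 1/4 · 0.014994 = 0.0037484, 1/4 · 0.061471 = 0.015368; summing to 0.049082.
So P(bowl C | data) = (0.0037484) / (0.049082) = 0.076371.

0.0764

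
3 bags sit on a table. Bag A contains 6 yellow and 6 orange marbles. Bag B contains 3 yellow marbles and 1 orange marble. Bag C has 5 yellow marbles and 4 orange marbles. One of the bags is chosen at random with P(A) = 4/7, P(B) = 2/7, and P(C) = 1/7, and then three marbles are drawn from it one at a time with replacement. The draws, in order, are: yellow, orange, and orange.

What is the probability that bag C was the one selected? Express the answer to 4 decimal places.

0.1560

Compute the likelihood of the observed sequence for each case: P(data | bag A) = (6/12)(6/12)(6/12) = 0.125; P(data | bag B) = (3/4)(1/4)(1/4) = 0.046875; P(data | bag C) = (5/9)(4/9)(4/9) = 0.10974.
The prior-weighted likelihoods are 4/7 · 0.125 = 0.071429, 2/7 · 0.046875 = 0.013393, 1/7 · 0.10974 = 0.015677; these sum to 0.1005.
By Bayes' rule, P(bag C | data) = (0.015677) / (0.1005) = 0.15599.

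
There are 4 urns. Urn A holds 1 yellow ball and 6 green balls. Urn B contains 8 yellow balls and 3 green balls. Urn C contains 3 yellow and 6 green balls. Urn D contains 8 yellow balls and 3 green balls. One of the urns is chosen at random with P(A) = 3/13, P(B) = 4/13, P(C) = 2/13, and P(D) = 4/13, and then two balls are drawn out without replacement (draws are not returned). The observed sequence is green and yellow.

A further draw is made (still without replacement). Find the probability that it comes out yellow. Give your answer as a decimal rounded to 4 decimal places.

For each hypothesis, P(data | H) works out to: P(data | urn A) = (6/7)(1/6) = 0.14286; P(data | urn B) = (3/11)(8/10) = 0.21818; P(data | urn C) = (6/9)(3/8) = 0.25; P(data | urn D) = (3/11)(8/10) = 0.21818.
Weighting by the prior gives 3/13 · 0.14286 = 0.032967, 4/13 · 0.21818 = 0.067133, 2/13 · 0.25 = 0.038462, 4/13 · 0.21818 = 0.067133; these sum to 0.20569.
Normalising, the posterior is P(urn A | data) = 0.16027, P(urn B | data) = 0.32637, P(urn C | data) = 0.18698, P(urn D | data) = 0.32637.
Averaging over the posterior, P(yellow next | data) = (0)(0.16027) + (7/9)(0.32637) + (2/7)(0.18698) + (7/9)(0.32637) = 0.56111.

0.5611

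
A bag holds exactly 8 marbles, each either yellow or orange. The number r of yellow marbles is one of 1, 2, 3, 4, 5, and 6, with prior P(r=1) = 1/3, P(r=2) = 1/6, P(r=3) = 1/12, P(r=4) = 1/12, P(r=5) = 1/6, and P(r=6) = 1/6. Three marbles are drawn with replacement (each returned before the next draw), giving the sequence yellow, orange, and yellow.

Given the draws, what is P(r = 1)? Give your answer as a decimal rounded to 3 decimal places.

0.058

Under each hypothesis, the probability of the observed sequence is: P(data | r = 1) = (1/8)(7/8)(1/8) = 0.013672; P(data | r = 2) = (2/8)(6/8)(2/8) = 0.046875; P(data | r = 3) = (3/8)(5/8)(3/8) = 0.087891; P(data | r = 4) = (4/8)(4/8)(4/8) = 0.125; P(data | r = 5) = (5/8)(3/8)(5/8) = 0.14648; P(data | r = 6) = (6/8)(2/8)(6/8) = 0.14062.
Weighting by the prior gives 1/3 · 0.013672 = 0.0045573, 1/6 · 0.046875 = 0.0078125, 1/12 · 0.087891 = 0.0073242, 1/12 · 0.125 = 0.010417, 1/6 · 0.14648 = 0.024414, 1/6 · 0.14062 = 0.023438; these sum to 0.077962.
So P(r = 1 | data) = (0.0045573) / (0.077962) = 0.058455.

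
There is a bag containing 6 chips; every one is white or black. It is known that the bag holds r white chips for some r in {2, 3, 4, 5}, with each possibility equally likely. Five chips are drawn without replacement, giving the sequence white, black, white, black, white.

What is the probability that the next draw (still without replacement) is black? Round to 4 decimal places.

0.4286

The likelihood of the observed sequence under each hypothesis: P(data | r = 2) = (2/6)(4/5)(1/4)(3/3)(0/2) = 0; P(data | r = 3) = (3/6)(3/5)(2/4)(2/3)(1/2) = 1/20; P(data | r = 4) = (4/6)(2/5)(3/4)(1/3)(2/2) = 1/15; P(data | r = 5) = (5/6)(1/5)(4/4)(0/3) = 0.
Multiplying each by its prior: 1/4 · 0 = 0, 1/4 · 1/20 = 1/80, 1/4 · 1/15 = 1/60, 1/4 · 0 = 0; with total 7/240.
The posterior is then P(r = 2 | data) = 0, P(r = 3 | data) = 3/7, P(r = 4 | data) = 4/7, P(r = 5 | data) = 0.
So P(black next | data) = Σ P(black next | H) P(H | data) = (1)(3/7) + (0)(4/7) = 3/7.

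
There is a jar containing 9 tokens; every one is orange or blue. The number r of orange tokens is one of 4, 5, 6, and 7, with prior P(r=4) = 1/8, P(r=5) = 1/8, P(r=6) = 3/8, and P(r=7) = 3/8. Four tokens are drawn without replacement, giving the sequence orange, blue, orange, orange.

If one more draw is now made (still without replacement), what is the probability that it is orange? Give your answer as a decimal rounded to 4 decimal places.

0.6578

For each hypothesis, P(data | H) works out to: P(data | r = 4) = (4/9)(5/8)(3/7)(2/6) = 0.039683; P(data | r = 5) = (5/9)(4/8)(4/7)(3/6) = 0.079365; P(data | r = 6) = (6/9)(3/8)(5/7)(4/6) = 0.11905; P(data | r = 7) = (7/9)(2/8)(6/7)(5/6) = 0.13889.
The prior-weighted likelihoods are 1/8 · 0.039683 = 0.0049603, 1/8 · 0.079365 = 0.0099206, 3/8 · 0.11905 = 0.044643, 3/8 · 0.13889 = 0.052083; with total 0.11161.
Normalising, the posterior is P(r = 4 | data) = 0.044444, P(r = 5 | data) = 0.088889, P(r = 6 | data) = 0.4, P(r = 7 | data) = 0.46667.
Averaging over the posterior, P(orange next | data) = (1/5)(0.044444) + (2/5)(0.088889) + (3/5)(0.4) + (4/5)(0.46667) = 0.65778.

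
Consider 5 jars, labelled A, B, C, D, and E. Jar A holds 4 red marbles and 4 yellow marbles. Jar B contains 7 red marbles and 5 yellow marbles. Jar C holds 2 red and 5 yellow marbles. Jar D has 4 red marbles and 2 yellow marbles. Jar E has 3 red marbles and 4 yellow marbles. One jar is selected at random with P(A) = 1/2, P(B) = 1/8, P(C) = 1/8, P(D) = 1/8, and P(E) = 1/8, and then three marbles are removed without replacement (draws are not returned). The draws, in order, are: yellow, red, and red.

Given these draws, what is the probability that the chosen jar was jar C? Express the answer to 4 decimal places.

Compute the likelihood of the observed sequence for each case: P(data | jar A) = (4/8)(4/7)(3/6) = 0.14286; P(data | jar B) = (5/12)(7/11)(6/10) = 0.15909; P(data | jar C) = (5/7)(2/6)(1/5) = 0.047619; P(data | jar D) = (2/6)(4/5)(3/4) = 0.2; P(data | jar E) = (4/7)(3/6)(2/5) = 0.11429.
The prior-weighted likelihoods are 1/2 · 0.14286 = 0.071429, 1/8 · 0.15909 = 0.019886, 1/8 · 0.047619 = 0.0059524, 1/8 · 0.2 = 0.025, 1/8 · 0.11429 = 0.014286; these sum to 0.13655.
By Bayes' rule, P(jar C | data) = (0.0059524) / (0.13655) = 0.04359.

0.0436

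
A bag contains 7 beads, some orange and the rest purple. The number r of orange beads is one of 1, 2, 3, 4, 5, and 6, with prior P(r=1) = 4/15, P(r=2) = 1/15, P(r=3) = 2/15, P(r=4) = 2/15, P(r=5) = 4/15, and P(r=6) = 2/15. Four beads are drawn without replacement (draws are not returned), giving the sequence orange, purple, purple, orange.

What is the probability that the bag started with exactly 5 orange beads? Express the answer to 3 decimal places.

0.328

Under each hypothesis, the probability of the observed sequence is: P(data | r = 1) = (1/7)(6/6)(5/5)(0/4) = 0; P(data | r = 2) = (2/7)(5/6)(4/5)(1/4) = 0.047619; P(data | r = 3) = (3/7)(4/6)(3/5)(2/4) = 0.085714; P(data | r = 4) = (4/7)(3/6)(2/5)(3/4) = 0.085714; P(data | r = 5) = (5/7)(2/6)(1/5)(4/4) = 0.047619; P(data | r = 6) = (6/7)(1/6)(0/5) = 0.
Weighting by the prior gives 4/15 · 0 = 0, 1/15 · 0.047619 = 0.0031746, 2/15 · 0.085714 = 0.011429, 2/15 · 0.085714 = 0.011429, 4/15 · 0.047619 = 0.012698, 2/15 · 0 = 0; summing to 0.03873.
By Bayes' rule, P(r = 5 | data) = (0.012698) / (0.03873) = 0.32787.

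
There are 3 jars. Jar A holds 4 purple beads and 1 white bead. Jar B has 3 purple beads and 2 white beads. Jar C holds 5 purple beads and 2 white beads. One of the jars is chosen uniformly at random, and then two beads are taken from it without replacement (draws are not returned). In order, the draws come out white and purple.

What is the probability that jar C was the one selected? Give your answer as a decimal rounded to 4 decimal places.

0.3226

Under each hypothesis, the probability of the observed sequence is: P(data | jar A) = (1/5)(4/4) = 1/5; P(data | jar B) = (2/5)(3/4) = 3/10; P(data | jar C) = (2/7)(5/6) = 5/21.
Weighting by the prior gives 1/3 · 1/5 = 1/15, 1/3 · 3/10 = 1/10, 1/3 · 5/21 = 5/63; summing to 31/126.
By Bayes' rule, P(jar C | data) = (5/63) / (31/126) = 10/31.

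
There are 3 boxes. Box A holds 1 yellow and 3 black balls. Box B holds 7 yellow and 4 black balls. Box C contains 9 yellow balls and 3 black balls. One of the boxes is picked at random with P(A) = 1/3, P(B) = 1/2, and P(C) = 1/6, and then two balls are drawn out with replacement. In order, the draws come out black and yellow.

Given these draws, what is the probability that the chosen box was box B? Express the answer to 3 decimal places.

For each hypothesis, P(data | H) works out to: P(data | box A) = (3/4)(1/4) = 0.1875; P(data | box B) = (4/11)(7/11) = 0.2314; P(data | box C) = (3/12)(9/12) = 0.1875.
Weighting by the prior gives 1/3 · 0.1875 = 0.0625, 1/2 · 0.2314 = 0.1157, 1/6 · 0.1875 = 0.03125; with total 0.20945.
By Bayes' rule, P(box B | data) = (0.1157) / (0.20945) = 0.5524.

0.552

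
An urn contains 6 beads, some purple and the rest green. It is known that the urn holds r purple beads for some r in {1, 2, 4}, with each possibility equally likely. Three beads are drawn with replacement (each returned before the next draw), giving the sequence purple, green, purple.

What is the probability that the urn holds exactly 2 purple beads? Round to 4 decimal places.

The likelihood of the observed sequence under each hypothesis: P(data | r = 1) = (1/6)(5/6)(1/6) = 5/216; P(data | r = 2) = (2/6)(4/6)(2/6) = 2/27; P(data | r = 4) = (4/6)(2/6)(4/6) = 4/27.
Multiplying each by its prior: 1/3 · 5/216 = 5/648, 1/3 · 2/27 = 2/81, 1/3 · 4/27 = 4/81; with total 53/648.
Hence P(r = 2 | data) = (2/81) / (53/648) = 16/53.

0.3019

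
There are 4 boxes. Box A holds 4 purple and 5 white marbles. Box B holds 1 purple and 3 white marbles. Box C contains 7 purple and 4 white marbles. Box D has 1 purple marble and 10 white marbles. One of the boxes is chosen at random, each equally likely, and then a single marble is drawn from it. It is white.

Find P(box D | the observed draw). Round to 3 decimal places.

0.353

Under each hypothesis, the probability of this draw is: P(data | box A) = (5/9) = 0.55556; P(data | box B) = (3/4) = 0.75; P(data | box C) = (4/11) = 0.36364; P(data | box D) = (10/11) = 0.90909.
Weighting by the prior gives 1/4 · 0.55556 = 0.13889, 1/4 · 0.75 = 0.1875, 1/4 · 0.36364 = 0.090909, 1/4 · 0.90909 = 0.22727; these sum to 0.64457.
Hence P(box D | data) = (0.22727) / (0.64457) = 0.3526.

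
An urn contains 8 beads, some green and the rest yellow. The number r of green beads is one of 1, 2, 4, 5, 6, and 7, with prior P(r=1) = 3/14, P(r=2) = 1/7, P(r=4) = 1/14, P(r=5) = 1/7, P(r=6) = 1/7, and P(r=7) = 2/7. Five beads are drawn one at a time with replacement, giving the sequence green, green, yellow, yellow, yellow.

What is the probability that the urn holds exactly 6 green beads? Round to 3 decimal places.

The likelihood of the observed sequence under each hypothesis: P(data | r = 1) = (1/8)(1/8)(7/8)(7/8)(7/8) = 0.010468; P(data | r = 2) = (2/8)(2/8)(6/8)(6/8)(6/8) = 0.026367; P(data | r = 4) = (4/8)(4/8)(4/8)(4/8)(4/8) = 0.03125; P(data | r = 5) = (5/8)(5/8)(3/8)(3/8)(3/8) = 0.020599; P(data | r = 6) = (6/8)(6/8)(2/8)(2/8)(2/8) = 0.0087891; P(data | r = 7) = (7/8)(7/8)(1/8)(1/8)(1/8) = 0.0014954.
Weighting by the prior gives 3/14 · 0.010468 = 0.002243, 1/7 · 0.026367 = 0.0037667, 1/14 · 0.03125 = 0.0022321, 1/7 · 0.020599 = 0.0029428, 1/7 · 0.0087891 = 0.0012556, 2/7 · 0.0014954 = 0.00042725; with total 0.012868.
Therefore the posterior P(r = 6 | data) = (0.0012556) / (0.012868) = 0.097578.

0.098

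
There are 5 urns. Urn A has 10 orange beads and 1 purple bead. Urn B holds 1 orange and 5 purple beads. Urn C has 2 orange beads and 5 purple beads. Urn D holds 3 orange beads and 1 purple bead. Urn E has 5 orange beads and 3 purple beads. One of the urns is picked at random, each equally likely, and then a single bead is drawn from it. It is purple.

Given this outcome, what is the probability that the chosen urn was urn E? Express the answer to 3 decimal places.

The likelihood of this draw under each hypothesis: P(data | urn A) = (1/11) = 0.090909; P(data | urn B) = (5/6) = 0.83333; P(data | urn C) = (5/7) = 0.71429; P(data | urn D) = (1/4) = 0.25; P(data | urn E) = (3/8) = 0.375.
Weighting by the prior gives 1/5 · 0.090909 = 0.018182, 1/5 · 0.83333 = 0.16667, 1/5 · 0.71429 = 0.14286, 1/5 · 0.25 = 0.05, 1/5 · 0.375 = 0.075; these sum to 0.45271.
By Bayes' rule, P(urn E | data) = (0.075) / (0.45271) = 0.16567.

0.166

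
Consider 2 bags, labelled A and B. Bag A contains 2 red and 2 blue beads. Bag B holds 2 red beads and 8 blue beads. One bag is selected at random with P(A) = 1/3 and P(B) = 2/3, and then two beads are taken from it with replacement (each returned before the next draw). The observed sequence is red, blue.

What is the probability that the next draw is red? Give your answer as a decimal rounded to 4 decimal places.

The likelihood of the observed sequence under each hypothesis: P(data | bag A) = (2/4)(2/4) = 1/4; P(data | bag B) = (2/10)(8/10) = 4/25.
Weighting by the prior gives 1/3 · 1/4 = 1/12, 2/3 · 4/25 = 8/75; with total 19/100.
Dividing through by the total gives posterior P(bag A | data) = 25/57, P(bag B | data) = 32/57.
Averaging over the posterior, P(red next | data) = (1/2)(25/57) + (1/5)(32/57) = 63/190.

0.3316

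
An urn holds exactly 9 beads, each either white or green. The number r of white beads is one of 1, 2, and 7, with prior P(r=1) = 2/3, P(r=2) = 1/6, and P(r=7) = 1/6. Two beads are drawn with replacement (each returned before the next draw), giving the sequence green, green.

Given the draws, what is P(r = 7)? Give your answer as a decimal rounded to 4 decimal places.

0.0129

The likelihood of the observed sequence under each hypothesis: P(data | r = 1) = (8/9)(8/9) = 64/81; P(data | r = 2) = (7/9)(7/9) = 49/81; P(data | r = 7) = (2/9)(2/9) = 4/81.
Multiplying each by its prior: 2/3 · 64/81 = 128/243, 1/6 · 49/81 = 49/486, 1/6 · 4/81 = 2/243; these sum to 103/162.
Hence P(r = 7 | data) = (2/243) / (103/162) = 4/309.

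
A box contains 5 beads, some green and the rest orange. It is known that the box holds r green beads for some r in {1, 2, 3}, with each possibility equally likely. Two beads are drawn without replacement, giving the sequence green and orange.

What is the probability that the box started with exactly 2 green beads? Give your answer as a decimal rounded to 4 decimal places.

0.3750

For each hypothesis, P(data | H) works out to: P(data | r = 1) = (1/5)(4/4) = 1/5; P(data | r = 2) = (2/5)(3/4) = 3/10; P(data | r = 3) = (3/5)(2/4) = 3/10.
The prior-weighted likelihoods are 1/3 · 1/5 = 1/15, 1/3 · 3/10 = 1/10, 1/3 · 3/10 = 1/10; summing to 4/15.
So P(r = 2 | data) = (1/10) / (4/15) = 3/8.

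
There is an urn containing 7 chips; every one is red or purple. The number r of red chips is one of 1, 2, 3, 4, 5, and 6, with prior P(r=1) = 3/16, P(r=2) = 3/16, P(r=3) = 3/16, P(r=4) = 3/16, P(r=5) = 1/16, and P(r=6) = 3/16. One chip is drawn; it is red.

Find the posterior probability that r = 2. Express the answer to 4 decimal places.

Under each hypothesis, the probability of this draw is: P(data | r = 1) = (1/7) = 1/7; P(data | r = 2) = (2/7) = 2/7; P(data | r = 3) = (3/7) = 3/7; P(data | r = 4) = (4/7) = 4/7; P(data | r = 5) = (5/7) = 5/7; P(data | r = 6) = (6/7) = 6/7.
The prior-weighted likelihoods are 3/16 · 1/7 = 3/112, 3/16 · 2/7 = 3/56, 3/16 · 3/7 = 9/112, 3/16 · 4/7 = 3/28, 1/16 · 5/7 = 5/112, 3/16 · 6/7 = 9/56; summing to 53/112.
By Bayes' rule, P(r = 2 | data) = (3/56) / (53/112) = 6/53.

0.1132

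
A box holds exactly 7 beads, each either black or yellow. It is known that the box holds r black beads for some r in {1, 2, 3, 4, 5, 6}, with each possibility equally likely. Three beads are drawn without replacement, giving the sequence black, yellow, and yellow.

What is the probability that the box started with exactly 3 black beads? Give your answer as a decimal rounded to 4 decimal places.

0.2571

Compute the likelihood of the observed sequence for each case: P(data | r = 1) = (1/7)(6/6)(5/5) = 1/7; P(data | r = 2) = (2/7)(5/6)(4/5) = 4/21; P(data | r = 3) = (3/7)(4/6)(3/5) = 6/35; P(data | r = 4) = (4/7)(3/6)(2/5) = 4/35; P(data | r = 5) = (5/7)(2/6)(1/5) = 1/21; P(data | r = 6) = (6/7)(1/6)(0/5) = 0.
The prior-weighted likelihoods are 1/6 · 1/7 = 1/42, 1/6 · 4/21 = 2/63, 1/6 · 6/35 = 1/35, 1/6 · 4/35 = 2/105, 1/6 · 1/21 = 1/126, 1/6 · 0 = 0; these sum to 1/9.
So P(r = 3 | data) = (1/35) / (1/9) = 9/35.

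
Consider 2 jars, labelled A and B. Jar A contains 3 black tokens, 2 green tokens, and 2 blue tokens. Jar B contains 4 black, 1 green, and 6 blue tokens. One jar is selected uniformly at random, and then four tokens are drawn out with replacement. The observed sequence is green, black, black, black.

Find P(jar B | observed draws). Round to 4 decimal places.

0.1627

For each hypothesis, P(data | H) works out to: P(data | jar A) = (2/7)(3/7)(3/7)(3/7) = 0.022491; P(data | jar B) = (1/11)(4/11)(4/11)(4/11) = 0.0043713.
The prior-weighted likelihoods are 1/2 · 0.022491 = 0.011245, 1/2 · 0.0043713 = 0.0021856; with total 0.013431.
So P(jar B | data) = (0.0021856) / (0.013431) = 0.16273.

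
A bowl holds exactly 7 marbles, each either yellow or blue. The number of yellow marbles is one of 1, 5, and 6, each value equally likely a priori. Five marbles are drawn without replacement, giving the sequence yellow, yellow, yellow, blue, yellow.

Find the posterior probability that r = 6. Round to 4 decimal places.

Compute the likelihood of the observed sequence for each case: P(data | r = 1) = (1/7)(0/6) = 0; P(data | r = 5) = (5/7)(4/6)(3/5)(2/4)(2/3) = 2/21; P(data | r = 6) = (6/7)(5/6)(4/5)(1/4)(3/3) = 1/7.
Multiplying each by its prior: 1/3 · 0 = 0, 1/3 · 2/21 = 2/63, 1/3 · 1/7 = 1/21; these sum to 5/63.
Hence P(r = 6 | data) = (1/21) / (5/63) = 3/5.

0.6000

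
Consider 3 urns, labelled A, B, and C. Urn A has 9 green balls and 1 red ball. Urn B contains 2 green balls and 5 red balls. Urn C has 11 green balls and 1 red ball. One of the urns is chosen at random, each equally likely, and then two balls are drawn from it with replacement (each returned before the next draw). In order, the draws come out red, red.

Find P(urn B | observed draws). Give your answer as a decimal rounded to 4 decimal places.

0.9679

Under each hypothesis, the probability of the observed sequence is: P(data | urn A) = (1/10)(1/10) = 0.01; P(data | urn B) = (5/7)(5/7) = 0.5102; P(data | urn C) = (1/12)(1/12) = 0.0069444.
The prior-weighted likelihoods are 1/3 · 0.01 = 0.0033333, 1/3 · 0.5102 = 0.17007, 1/3 · 0.0069444 = 0.0023148; with total 0.17572.
So P(urn B | data) = (0.17007) / (0.17572) = 0.96786.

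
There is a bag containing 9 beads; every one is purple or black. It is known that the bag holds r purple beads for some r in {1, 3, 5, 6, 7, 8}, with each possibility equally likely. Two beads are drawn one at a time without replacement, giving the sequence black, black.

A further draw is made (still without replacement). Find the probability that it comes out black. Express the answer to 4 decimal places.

Compute the likelihood of the observed sequence for each case: P(data | r = 1) = (8/9)(7/8) = 7/9; P(data | r = 3) = (6/9)(5/8) = 5/12; P(data | r = 5) = (4/9)(3/8) = 1/6; P(data | r = 6) = (3/9)(2/8) = 1/12; P(data | r = 7) = (2/9)(1/8) = 1/36; P(data | r = 8) = (1/9)(0/8) = 0.
Multiplying each by its prior: 1/6 · 7/9 = 7/54, 1/6 · 5/12 = 5/72, 1/6 · 1/6 = 1/36, 1/6 · 1/12 = 1/72, 1/6 · 1/36 = 1/216, 1/6 · 0 = 0; with total 53/216.
Normalising, the posterior is P(r = 1 | data) = 28/53, P(r = 3 | data) = 15/53, P(r = 5 | data) = 6/53, P(r = 6 | data) = 3/53, P(r = 7 | data) = 1/53, P(r = 8 | data) = 0.
The predictive probability is P(black next | data) = (6/7)(28/53) + (4/7)(15/53) + (2/7)(6/53) + (1/7)(3/53) + (0)(1/53) = 243/371.

0.6550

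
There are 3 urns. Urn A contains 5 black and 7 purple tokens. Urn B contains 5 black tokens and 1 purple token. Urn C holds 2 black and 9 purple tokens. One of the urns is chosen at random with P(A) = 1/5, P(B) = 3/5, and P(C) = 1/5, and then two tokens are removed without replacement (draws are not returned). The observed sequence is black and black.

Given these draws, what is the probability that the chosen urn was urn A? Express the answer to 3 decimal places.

0.070

For each hypothesis, P(data | H) works out to: P(data | urn A) = (5/12)(4/11) = 5/33; P(data | urn B) = (5/6)(4/5) = 2/3; P(data | urn C) = (2/11)(1/10) = 1/55.
Weighting by the prior gives 1/5 · 5/33 = 1/33, 3/5 · 2/3 = 2/5, 1/5 · 1/55 = 1/275; summing to 358/825.
Therefore the posterior P(urn A | data) = (1/33) / (358/825) = 25/358.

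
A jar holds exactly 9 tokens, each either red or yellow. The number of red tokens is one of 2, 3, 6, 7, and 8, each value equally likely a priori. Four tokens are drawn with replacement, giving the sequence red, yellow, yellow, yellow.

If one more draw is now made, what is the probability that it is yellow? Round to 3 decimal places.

For each hypothesis, P(data | H) works out to: P(data | r = 2) = (2/9)(7/9)(7/9)(7/9) = 0.10456; P(data | r = 3) = (3/9)(6/9)(6/9)(6/9) = 0.098765; P(data | r = 6) = (6/9)(3/9)(3/9)(3/9) = 0.024691; P(data | r = 7) = (7/9)(2/9)(2/9)(2/9) = 0.0085353; P(data | r = 8) = (8/9)(1/9)(1/9)(1/9) = 0.0012193.
Multiplying each by its prior: 1/5 · 0.10456 = 0.020911, 1/5 · 0.098765 = 0.019753, 1/5 · 0.024691 = 0.0049383, 1/5 · 0.0085353 = 0.0017071, 1/5 · 0.0012193 = 0.00024387; with total 0.047554.
Dividing through by the total gives posterior P(r = 2 | data) = 0.43974, P(r = 3 | data) = 0.41538, P(r = 6 | data) = 0.10385, P(r = 7 | data) = 0.035897, P(r = 8 | data) = 0.0051282.
So P(yellow next | data) = Σ P(yellow next | H) P(H | data) = (7/9)(0.43974) + (2/3)(0.41538) + (1/3)(0.10385) + (2/9)(0.035897) + (1/9)(0.0051282) = 0.66211.

0.662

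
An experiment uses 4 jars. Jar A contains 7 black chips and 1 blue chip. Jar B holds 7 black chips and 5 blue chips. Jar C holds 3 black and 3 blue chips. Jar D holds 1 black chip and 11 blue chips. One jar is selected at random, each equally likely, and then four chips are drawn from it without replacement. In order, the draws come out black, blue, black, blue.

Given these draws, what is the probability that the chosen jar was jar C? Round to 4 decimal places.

0.5858

Compute the likelihood of the observed sequence for each case: P(data | jar A) = (7/8)(1/7)(6/6)(0/5) = 0; P(data | jar B) = (7/12)(5/11)(6/10)(4/9) = 0.070707; P(data | jar C) = (3/6)(3/5)(2/4)(2/3) = 0.1; P(data | jar D) = (1/12)(11/11)(0/10) = 0.
The prior-weighted likelihoods are 1/4 · 0 = 0, 1/4 · 0.070707 = 0.017677, 1/4 · 0.1 = 0.025, 1/4 · 0 = 0; with total 0.042677.
So P(jar C | data) = (0.025) / (0.042677) = 0.5858.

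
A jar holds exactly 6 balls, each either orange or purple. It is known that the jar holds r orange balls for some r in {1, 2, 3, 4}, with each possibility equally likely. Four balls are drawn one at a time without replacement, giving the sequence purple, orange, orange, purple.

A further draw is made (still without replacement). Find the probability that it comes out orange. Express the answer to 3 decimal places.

Compute the likelihood of the observed sequence for each case: P(data | r = 1) = (5/6)(1/5)(0/4) = 0; P(data | r = 2) = (4/6)(2/5)(1/4)(3/3) = 1/15; P(data | r = 3) = (3/6)(3/5)(2/4)(2/3) = 1/10; P(data | r = 4) = (2/6)(4/5)(3/4)(1/3) = 1/15.
Weighting by the prior gives 1/4 · 0 = 0, 1/4 · 1/15 = 1/60, 1/4 · 1/10 = 1/40, 1/4 · 1/15 = 1/60; summing to 7/120.
Normalising, the posterior is P(r = 1 | data) = 0, P(r = 2 | data) = 2/7, P(r = 3 | data) = 3/7, P(r = 4 | data) = 2/7.
Averaging over the posterior, P(orange next | data) = (0)(2/7) + (1/2)(3/7) + (1)(2/7) = 1/2.

0.500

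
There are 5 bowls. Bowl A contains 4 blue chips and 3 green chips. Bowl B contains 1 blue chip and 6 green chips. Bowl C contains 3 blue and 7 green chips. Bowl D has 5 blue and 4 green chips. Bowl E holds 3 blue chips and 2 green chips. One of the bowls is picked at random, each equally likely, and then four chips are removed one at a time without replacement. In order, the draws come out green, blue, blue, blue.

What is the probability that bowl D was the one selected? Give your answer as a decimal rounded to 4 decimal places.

Compute the likelihood of the observed sequence for each case: P(data | bowl A) = (3/7)(4/6)(3/5)(2/4) = 0.085714; P(data | bowl B) = (6/7)(1/6)(0/5) = 0; P(data | bowl C) = (7/10)(3/9)(2/8)(1/7) = 0.0083333; P(data | bowl D) = (4/9)(5/8)(4/7)(3/6) = 0.079365; P(data | bowl E) = (2/5)(3/4)(2/3)(1/2) = 0.1.
The prior-weighted likelihoods are 1/5 · 0.085714 = 0.017143, 1/5 · 0 = 0, 1/5 · 0.0083333 = 0.0016667, 1/5 · 0.079365 = 0.015873, 1/5 · 0.1 = 0.02; these sum to 0.054683.
Therefore the posterior P(bowl D | data) = (0.015873) / (0.054683) = 0.29028.

0.2903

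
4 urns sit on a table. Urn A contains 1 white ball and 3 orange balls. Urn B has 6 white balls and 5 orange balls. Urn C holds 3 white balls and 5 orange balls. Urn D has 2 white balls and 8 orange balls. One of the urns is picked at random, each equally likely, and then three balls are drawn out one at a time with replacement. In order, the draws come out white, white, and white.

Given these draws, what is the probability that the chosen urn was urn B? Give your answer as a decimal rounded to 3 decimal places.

Compute the likelihood of the observed sequence for each case: P(data | urn A) = (1/4)(1/4)(1/4) = 0.015625; P(data | urn B) = (6/11)(6/11)(6/11) = 0.16228; P(data | urn C) = (3/8)(3/8)(3/8) = 0.052734; P(data | urn D) = (2/10)(2/10)(2/10) = 0.008.
Multiplying each by its prior: 1/4 · 0.015625 = 0.0039062, 1/4 · 0.16228 = 0.040571, 1/4 · 0.052734 = 0.013184, 1/4 · 0.008 = 0.002; summing to 0.059661.
By Bayes' rule, P(urn B | data) = (0.040571) / (0.059661) = 0.68003.

0.680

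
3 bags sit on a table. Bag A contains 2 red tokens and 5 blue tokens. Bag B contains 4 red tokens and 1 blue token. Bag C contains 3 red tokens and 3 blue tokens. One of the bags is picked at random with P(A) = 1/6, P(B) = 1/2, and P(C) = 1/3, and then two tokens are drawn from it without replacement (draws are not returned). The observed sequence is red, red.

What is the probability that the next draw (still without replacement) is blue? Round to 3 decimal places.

0.422

Under each hypothesis, the probability of the observed sequence is: P(data | bag A) = (2/7)(1/6) = 1/21; P(data | bag B) = (4/5)(3/4) = 3/5; P(data | bag C) = (3/6)(2/5) = 1/5.
Multiplying each by its prior: 1/6 · 1/21 = 1/126, 1/2 · 3/5 = 3/10, 1/3 · 1/5 = 1/15; these sum to 118/315.
Dividing through by the total gives posterior P(bag A | data) = 5/236, P(bag B | data) = 189/236, P(bag C | data) = 21/118.
So P(blue next | data) = Σ P(blue next | H) P(H | data) = (1)(5/236) + (1/3)(189/236) + (3/4)(21/118) = 199/472.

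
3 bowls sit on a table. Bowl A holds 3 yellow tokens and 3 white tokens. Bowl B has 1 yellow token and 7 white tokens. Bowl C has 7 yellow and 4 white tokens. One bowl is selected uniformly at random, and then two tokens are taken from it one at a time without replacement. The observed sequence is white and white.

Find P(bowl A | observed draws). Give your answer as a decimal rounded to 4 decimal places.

0.1888

Under each hypothesis, the probability of the observed sequence is: P(data | bowl A) = (3/6)(2/5) = 1/5; P(data | bowl B) = (7/8)(6/7) = 3/4; P(data | bowl C) = (4/11)(3/10) = 6/55.
Weighting by the prior gives 1/3 · 1/5 = 1/15, 1/3 · 3/4 = 1/4, 1/3 · 6/55 = 2/55; summing to 233/660.
By Bayes' rule, P(bowl A | data) = (1/15) / (233/660) = 44/233.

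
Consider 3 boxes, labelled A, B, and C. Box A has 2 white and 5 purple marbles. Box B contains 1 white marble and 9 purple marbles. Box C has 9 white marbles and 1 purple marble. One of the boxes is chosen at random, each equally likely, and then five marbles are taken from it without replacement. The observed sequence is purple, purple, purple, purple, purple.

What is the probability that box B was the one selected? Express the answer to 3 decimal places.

Compute the likelihood of the observed sequence for each case: P(data | box A) = (5/7)(4/6)(3/5)(2/4)(1/3) = 1/21; P(data | box B) = (9/10)(8/9)(7/8)(6/7)(5/6) = 1/2; P(data | box C) = (1/10)(0/9) = 0.
Multiplying each by its prior: 1/3 · 1/21 = 1/63, 1/3 · 1/2 = 1/6, 1/3 · 0 = 0; summing to 23/126.
So P(box B | data) = (1/6) / (23/126) = 21/23.

0.913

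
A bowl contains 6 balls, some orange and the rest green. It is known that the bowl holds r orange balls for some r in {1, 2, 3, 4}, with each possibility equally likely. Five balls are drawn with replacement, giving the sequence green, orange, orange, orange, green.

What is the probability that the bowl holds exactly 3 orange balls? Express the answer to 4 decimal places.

0.3727

Compute the likelihood of the observed sequence for each case: P(data | r = 1) = (5/6)(1/6)(1/6)(1/6)(5/6) = 0.003215; P(data | r = 2) = (4/6)(2/6)(2/6)(2/6)(4/6) = 0.016461; P(data | r = 3) = (3/6)(3/6)(3/6)(3/6)(3/6) = 0.03125; P(data | r = 4) = (2/6)(4/6)(4/6)(4/6)(2/6) = 0.032922.
Weighting by the prior gives 1/4 · 0.003215 = 0.00080376, 1/4 · 0.016461 = 0.0041152, 1/4 · 0.03125 = 0.0078125, 1/4 · 0.032922 = 0.0082305; summing to 0.020962.
By Bayes' rule, P(r = 3 | data) = (0.0078125) / (0.020962) = 0.3727.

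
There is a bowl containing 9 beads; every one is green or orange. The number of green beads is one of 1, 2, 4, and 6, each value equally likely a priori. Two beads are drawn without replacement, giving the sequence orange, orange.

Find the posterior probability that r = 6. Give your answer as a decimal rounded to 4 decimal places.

For each hypothesis, P(data | H) works out to: P(data | r = 1) = (8/9)(7/8) = 7/9; P(data | r = 2) = (7/9)(6/8) = 7/12; P(data | r = 4) = (5/9)(4/8) = 5/18; P(data | r = 6) = (3/9)(2/8) = 1/12.
Weighting by the prior gives 1/4 · 7/9 = 7/36, 1/4 · 7/12 = 7/48, 1/4 · 5/18 = 5/72, 1/4 · 1/12 = 1/48; with total 31/72.
So P(r = 6 | data) = (1/48) / (31/72) = 3/62.

0.0484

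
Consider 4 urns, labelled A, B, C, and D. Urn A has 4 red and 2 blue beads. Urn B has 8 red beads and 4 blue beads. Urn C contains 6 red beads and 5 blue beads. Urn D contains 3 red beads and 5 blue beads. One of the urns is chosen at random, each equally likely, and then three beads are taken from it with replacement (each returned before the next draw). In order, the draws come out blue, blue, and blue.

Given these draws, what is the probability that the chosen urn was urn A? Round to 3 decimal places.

Under each hypothesis, the probability of the observed sequence is: P(data | urn A) = (2/6)(2/6)(2/6) = 0.037037; P(data | urn B) = (4/12)(4/12)(4/12) = 0.037037; P(data | urn C) = (5/11)(5/11)(5/11) = 0.093914; P(data | urn D) = (5/8)(5/8)(5/8) = 0.24414.
Multiplying each by its prior: 1/4 · 0.037037 = 0.0092593, 1/4 · 0.037037 = 0.0092593, 1/4 · 0.093914 = 0.023479, 1/4 · 0.24414 = 0.061035; summing to 0.10303.
By Bayes' rule, P(urn A | data) = (0.0092593) / (0.10303) = 0.089868.

0.090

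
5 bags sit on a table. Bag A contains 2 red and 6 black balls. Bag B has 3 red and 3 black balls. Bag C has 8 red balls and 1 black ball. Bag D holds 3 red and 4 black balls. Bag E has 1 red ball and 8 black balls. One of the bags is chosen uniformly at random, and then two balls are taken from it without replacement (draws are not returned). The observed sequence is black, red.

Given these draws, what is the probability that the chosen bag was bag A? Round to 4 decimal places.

0.2096

For each hypothesis, P(data | H) works out to: P(data | bag A) = (6/8)(2/7) = 3/14; P(data | bag B) = (3/6)(3/5) = 3/10; P(data | bag C) = (1/9)(8/8) = 1/9; P(data | bag D) = (4/7)(3/6) = 2/7; P(data | bag E) = (8/9)(1/8) = 1/9.
Multiplying each by its prior: 1/5 · 3/14 = 3/70, 1/5 · 3/10 = 3/50, 1/5 · 1/9 = 1/45, 1/5 · 2/7 = 2/35, 1/5 · 1/9 = 1/45; with total 46/225.
Hence P(bag A | data) = (3/70) / (46/225) = 135/644.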